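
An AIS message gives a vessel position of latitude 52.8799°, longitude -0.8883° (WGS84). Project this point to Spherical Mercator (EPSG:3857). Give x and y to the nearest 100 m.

Web Mercator is spherical with R = a = 6378137 m.
x = R·λ = 6378137 × -0.015503760 = -98885.104 m.
y = R·ln tan(π/4 + φ/2) = 6378137 × 1.091355281 = 6960813.495 m.

x -98900 m, y 6960800 m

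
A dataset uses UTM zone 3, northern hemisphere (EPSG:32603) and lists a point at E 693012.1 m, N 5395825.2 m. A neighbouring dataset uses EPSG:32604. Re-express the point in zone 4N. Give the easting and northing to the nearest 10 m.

UTM 3N → geographic: φ = 48.68559976°, λ = -162.37749994°.
UTM 4N (λ₀ = -159°) forward: E = 251428.346 m, N = 5398012.248 m.

E 251430 m, N 5398010 m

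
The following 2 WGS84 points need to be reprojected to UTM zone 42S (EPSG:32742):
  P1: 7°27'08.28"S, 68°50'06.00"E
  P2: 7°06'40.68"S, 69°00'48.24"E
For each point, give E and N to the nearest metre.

P1: E 481794 m, N 9176247 m; P2: E 501480 m, N 9213947 m

UTM zone 42S: λ₀ = 69°, k₀ = 0.9996.
P1 (-7.4523°, 68.8350°) → (481793.668, 9176247.048) m.
P2 (-7.1113°, 69.0134°) → (501479.690, 9213947.255) m.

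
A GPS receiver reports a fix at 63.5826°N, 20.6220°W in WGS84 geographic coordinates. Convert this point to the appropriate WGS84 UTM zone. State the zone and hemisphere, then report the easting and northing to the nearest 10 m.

Zone 27N: E 518760 m, N 7050560 m

Longitude -20.6220° lies in the 6° band [-24°, -18°), giving zone 27; latitude is north of the equator, so 27N.
Zone 27 central meridian λ₀ = 6×27 − 183 = -21°; Δλ = +0.3780°.
Transverse Mercator on WGS84 with k₀ = 0.9996 gives E = 518764.018 m, N = 7050558.918 m.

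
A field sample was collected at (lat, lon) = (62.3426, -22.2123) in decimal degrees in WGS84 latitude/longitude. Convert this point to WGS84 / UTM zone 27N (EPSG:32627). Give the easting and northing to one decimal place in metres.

E 437219.8 m, N 6912935.4 m

Zone 27 central meridian λ₀ = 6×27 − 183 = -21°; Δλ = -1.2123°.
Transverse Mercator on WGS84 with k₀ = 0.9996 gives E = 437219.843 m, N = 6912935.395 m.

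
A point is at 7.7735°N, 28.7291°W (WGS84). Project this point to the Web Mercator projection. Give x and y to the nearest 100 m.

x -3198100 m, y 868000 m

Web Mercator is spherical with R = a = 6378137 m.
x = R·λ = 6378137 × -0.501417386 = -3198108.783 m.
y = R·ln tan(π/4 + φ/2) = 6378137 × 0.136091322 = 868009.099 m.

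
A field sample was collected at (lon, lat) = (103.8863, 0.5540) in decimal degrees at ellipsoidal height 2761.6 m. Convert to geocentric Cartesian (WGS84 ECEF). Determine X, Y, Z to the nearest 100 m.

X -1531300 m, Y 6194100 m, Z 61300 m

WGS84: a = 6378137 m, e² = 0.006694380; N(φ) = a/√(1−e²sin²φ) = 6378138.996 m.
X = (N+h)·cosφ·cosλ = -1531318.571 m; Y = (N+h)·cosφ·sinλ = 6194122.162 m; Z = (N(1−e²)+h)·sinφ = 61283.915 m.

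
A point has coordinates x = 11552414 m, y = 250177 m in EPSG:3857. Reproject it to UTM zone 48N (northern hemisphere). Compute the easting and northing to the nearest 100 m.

E 364000 m, N 248400 m

Web Mercator inverse (R = 6378137 m) → φ = 2.24680217°, λ = 103.77710065°.
UTM 48N forward: E = 364015.471 m, N = 248397.325 m.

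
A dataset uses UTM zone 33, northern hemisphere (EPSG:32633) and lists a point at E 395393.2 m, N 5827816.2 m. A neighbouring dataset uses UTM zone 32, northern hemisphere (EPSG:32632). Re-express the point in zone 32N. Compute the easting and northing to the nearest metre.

E 801774 m, N 5836025 m

UTM 33N → geographic: φ = 52.59030017°, λ = 13.45580046°.
UTM 32N (λ₀ = 9°) forward: E = 801773.636 m, N = 5836025.216 m.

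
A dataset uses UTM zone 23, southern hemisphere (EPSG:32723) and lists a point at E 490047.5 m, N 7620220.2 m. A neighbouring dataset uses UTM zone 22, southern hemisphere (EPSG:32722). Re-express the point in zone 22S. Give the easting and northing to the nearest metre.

E 1112229 m, N 7608624 m

UTM 23S → geographic: φ = -21.52070028°, λ = -45.09609987°.
UTM 22S (λ₀ = -51°) forward: E = 1112229.320 m, N = 7608623.766 m.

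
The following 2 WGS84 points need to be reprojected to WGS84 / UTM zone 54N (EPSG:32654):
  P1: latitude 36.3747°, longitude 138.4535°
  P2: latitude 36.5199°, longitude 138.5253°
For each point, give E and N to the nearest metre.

P1: E 271558 m, N 4028521 m; P2: E 278414 m, N 4044464 m

UTM zone 54N: λ₀ = 141°, k₀ = 0.9996.
P1 (36.3747°, 138.4535°) → (271558.129, 4028521.314) m.
P2 (36.5199°, 138.5253°) → (278414.035, 4044464.257) m.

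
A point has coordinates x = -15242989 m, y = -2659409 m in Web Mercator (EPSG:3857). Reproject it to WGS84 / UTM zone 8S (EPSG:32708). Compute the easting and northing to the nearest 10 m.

Web Mercator inverse (R = 6378137 m) → φ = -23.22630138°, λ = -136.93009994°.
UTM 8S forward: E = 302505.774 m, N = 7430116.209 m.

E 302510 m, N 7430120 m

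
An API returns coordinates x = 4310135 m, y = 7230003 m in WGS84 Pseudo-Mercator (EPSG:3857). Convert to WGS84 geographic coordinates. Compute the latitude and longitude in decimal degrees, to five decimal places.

lat 54.31480°, lon 38.71860°

R = 6378137 m. λ = x/R = 38.71860147°.
φ = 2·arctan(exp(y/R)) − 90° = 2·arctan(3.10670) − 90° = 54.31480252°.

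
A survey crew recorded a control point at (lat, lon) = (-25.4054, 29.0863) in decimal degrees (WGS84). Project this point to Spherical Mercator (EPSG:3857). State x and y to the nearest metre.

x 3237872 m, y -2925622 m

Web Mercator is spherical with R = a = 6378137 m.
x = R·λ = 6378137 × 0.507651702 = 3237872.105 m.
y = R·ln tan(π/4 + φ/2) = 6378137 × -0.458695325 = -2925621.624 m.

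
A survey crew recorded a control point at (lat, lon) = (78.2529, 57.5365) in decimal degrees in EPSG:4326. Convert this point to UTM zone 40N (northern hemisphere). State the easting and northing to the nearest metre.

E 512193 m, N 8686650 m

Zone 40 central meridian λ₀ = 6×40 − 183 = 57°; Δλ = +0.5365°.
Transverse Mercator on WGS84 with k₀ = 0.9996 gives E = 512193.276 m, N = 8686649.506 m.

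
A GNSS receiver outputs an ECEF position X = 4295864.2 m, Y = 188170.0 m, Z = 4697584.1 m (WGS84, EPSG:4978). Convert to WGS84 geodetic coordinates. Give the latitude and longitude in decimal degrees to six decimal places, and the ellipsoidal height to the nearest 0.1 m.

λ = atan2(Y, X) = 2.50810058°; p = √(X²+Y²) = 4299983.4 m.
Bowring's method on WGS84 (a = 6378137 m, b = 6356752.314 m) gives φ = 47.72179995°, h = 1975.046 m.

lat 47.721800°, lon 2.508101°, h 1975.0 m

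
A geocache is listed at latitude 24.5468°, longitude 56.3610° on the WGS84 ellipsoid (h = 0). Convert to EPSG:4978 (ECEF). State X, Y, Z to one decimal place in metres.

WGS84: a = 6378137 m, e² = 0.006694380; N(φ) = a/√(1−e²sin²φ) = 6381824.736 m.
X = (N+h)·cosφ·cosλ = 3215755.891 m; Y = (N+h)·cosφ·sinλ = 4832961.432 m; Z = (N(1−e²)+h)·sinφ = 2633493.702 m.

X 3215755.9 m, Y 4832961.4 m, Z 2633493.7 m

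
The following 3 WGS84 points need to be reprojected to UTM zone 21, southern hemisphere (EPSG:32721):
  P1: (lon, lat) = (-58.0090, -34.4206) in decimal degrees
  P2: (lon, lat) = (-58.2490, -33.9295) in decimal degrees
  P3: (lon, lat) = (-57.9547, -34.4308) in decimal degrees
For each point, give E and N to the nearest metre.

P1: E 407281 m, N 6190746 m; P2: E 384559 m, N 6244958 m; P3: E 412282 m, N 6189663 m

UTM zone 21S: λ₀ = -57°, k₀ = 0.9996.
P1 (-34.4206°, -58.0090°) → (407281.049, 6190745.614) m.
P2 (-33.9295°, -58.2490°) → (384558.883, 6244958.485) m.
P3 (-34.4308°, -57.9547°) → (412281.609, 6189662.863) m.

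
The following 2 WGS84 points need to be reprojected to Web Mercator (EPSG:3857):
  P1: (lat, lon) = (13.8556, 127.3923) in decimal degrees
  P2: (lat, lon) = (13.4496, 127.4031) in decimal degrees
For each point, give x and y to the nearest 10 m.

Web Mercator: x = R·λ, y = R·ln tan(π/4+φ/2), R = 6378137 m.
P1 (13.8556°, 127.3923°) → (14181245.967, 1557655.099) m.
P2 (13.4496°, 127.4031°) → (14182448.217, 1511145.128) m.

P1: x 14181250 m, y 1557660 m; P2: x 14182450 m, y 1511150 m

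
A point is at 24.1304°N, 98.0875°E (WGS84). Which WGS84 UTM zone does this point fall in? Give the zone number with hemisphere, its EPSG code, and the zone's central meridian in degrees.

UTM zone = ⌊(λ + 180)/6⌋ + 1; 98.0875° ∈ [96°, 102°) → zone 47.
Hemisphere: N (φ ≥ 0).
Central meridian λ₀ = 6×47 − 183 = 99°.
EPSG code: 32647.

Zone 47N (EPSG:32647), central meridian 99°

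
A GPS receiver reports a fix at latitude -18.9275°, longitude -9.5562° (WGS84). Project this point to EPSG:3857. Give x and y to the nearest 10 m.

x -1063790 m, y -2146400 m

Web Mercator is spherical with R = a = 6378137 m.
x = R·λ = 6378137 × -0.166787154 = -1063791.318 m.
y = R·ln tan(π/4 + φ/2) = 6378137 × -0.336524924 = -2146402.072 m.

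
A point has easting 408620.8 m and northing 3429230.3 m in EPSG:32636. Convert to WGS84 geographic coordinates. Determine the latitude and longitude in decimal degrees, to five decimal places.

Zone 36N: λ₀ = 33°, k₀ = 0.9996, false easting 500000 m.
Meridian distance M = (N − FN)/k₀ = 3430602.5 m.
Inverse transverse Mercator on WGS84 gives φ = 30.99310023°, λ = 32.04289954°.

lat 30.99310°, lon 32.04290°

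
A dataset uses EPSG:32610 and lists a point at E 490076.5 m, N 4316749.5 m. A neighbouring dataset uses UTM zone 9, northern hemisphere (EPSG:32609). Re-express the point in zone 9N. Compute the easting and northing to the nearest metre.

UTM 10N → geographic: φ = 38.99969966°, λ = -123.11460048°.
UTM 9N (λ₀ = -129°) forward: E = 1009816.642 m, N = 4333253.632 m.

E 1009817 m, N 4333254 m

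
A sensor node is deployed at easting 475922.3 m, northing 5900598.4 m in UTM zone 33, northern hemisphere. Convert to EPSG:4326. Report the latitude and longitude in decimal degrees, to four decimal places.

Zone 33N: λ₀ = 15°, k₀ = 0.9996, false easting 500000 m.
Meridian distance M = (N − FN)/k₀ = 5902959.6 m.
Inverse transverse Mercator on WGS84 gives φ = 53.25409974°, λ = 14.63909929°.

lat 53.2541°, lon 14.6391°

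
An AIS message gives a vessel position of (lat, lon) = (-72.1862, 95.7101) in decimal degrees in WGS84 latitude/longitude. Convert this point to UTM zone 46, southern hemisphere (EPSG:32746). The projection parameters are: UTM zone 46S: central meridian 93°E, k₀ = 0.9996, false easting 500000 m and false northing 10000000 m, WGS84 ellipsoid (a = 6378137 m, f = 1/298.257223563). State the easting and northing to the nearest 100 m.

Zone 46 central meridian λ₀ = 6×46 − 183 = 93°; Δλ = +2.7101°.
Transverse Mercator on WGS84 with k₀ = 0.9996 gives E = 592509.682 m, N = 1988214.822 m.

E 592500 m, N 1988200 m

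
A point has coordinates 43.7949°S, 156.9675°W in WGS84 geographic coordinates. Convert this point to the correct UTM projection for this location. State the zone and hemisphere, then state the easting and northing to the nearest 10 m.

Zone 4S: E 663520 m, N 5148900 m

Longitude -156.9675° lies in the 6° band [-162°, -156°), giving zone 4; latitude is south of the equator, so 4S.
Zone 4 central meridian λ₀ = 6×4 − 183 = -159°; Δλ = +2.0325°.
Transverse Mercator on WGS84 with k₀ = 0.9996 gives E = 663515.676 m, N = 5148899.111 m.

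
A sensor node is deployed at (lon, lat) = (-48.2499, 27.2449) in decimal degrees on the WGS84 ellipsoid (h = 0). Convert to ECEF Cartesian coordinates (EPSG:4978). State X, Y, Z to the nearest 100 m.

WGS84: a = 6378137 m, e² = 0.006694380; N(φ) = a/√(1−e²sin²φ) = 6382615.918 m.
X = (N+h)·cosφ·cosλ = 3778562.936 m; Y = (N+h)·cosφ·sinλ = -4233507.221 m; Z = (N(1−e²)+h)·sinφ = 2902367.754 m.

X 3778600 m, Y -4233500 m, Z 2902400 m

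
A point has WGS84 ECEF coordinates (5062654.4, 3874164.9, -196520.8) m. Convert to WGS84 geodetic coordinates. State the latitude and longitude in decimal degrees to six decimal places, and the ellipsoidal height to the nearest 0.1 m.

lat -1.777600°, lon 37.424799°, h -166.8 m

λ = atan2(Y, X) = 37.42479946°; p = √(X²+Y²) = 6374921.4 m.
Bowring's method on WGS84 (a = 6378137 m, b = 6356752.314 m) gives φ = -1.77760036°, h = -166.793 m.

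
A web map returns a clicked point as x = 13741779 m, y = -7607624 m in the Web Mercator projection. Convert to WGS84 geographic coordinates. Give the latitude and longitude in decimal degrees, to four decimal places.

R = 6378137 m. λ = x/R = 123.44450107°.
φ = 2·arctan(exp(y/R)) − 90° = 2·arctan(0.30338) − 90° = -56.24639942°.

lat -56.2464°, lon 123.4445°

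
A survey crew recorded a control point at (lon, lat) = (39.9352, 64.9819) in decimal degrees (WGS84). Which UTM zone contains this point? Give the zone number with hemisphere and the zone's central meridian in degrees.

Zone 37N, central meridian 39°

UTM zone = ⌊(λ + 180)/6⌋ + 1; 39.9352° ∈ [36°, 42°) → zone 37.
Hemisphere: N (φ ≥ 0).
Central meridian λ₀ = 6×37 − 183 = 39°.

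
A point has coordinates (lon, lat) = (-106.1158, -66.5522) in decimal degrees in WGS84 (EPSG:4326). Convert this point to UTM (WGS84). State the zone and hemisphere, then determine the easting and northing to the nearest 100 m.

Longitude -106.1158° lies in the 6° band [-108°, -102°), giving zone 13; latitude is south of the equator, so 13S.
Zone 13 central meridian λ₀ = 6×13 − 183 = -105°; Δλ = -1.1158°.
Transverse Mercator on WGS84 with k₀ = 0.9996 gives E = 450457.195 m, N = 2618095.373 m.

Zone 13S: E 450500 m, N 2618100 m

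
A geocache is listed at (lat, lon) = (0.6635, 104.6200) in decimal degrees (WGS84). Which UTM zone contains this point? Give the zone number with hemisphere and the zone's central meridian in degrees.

UTM zone = ⌊(λ + 180)/6⌋ + 1; 104.6200° ∈ [102°, 108°) → zone 48.
Hemisphere: N (φ ≥ 0).
Central meridian λ₀ = 6×48 − 183 = 105°.

Zone 48N, central meridian 105°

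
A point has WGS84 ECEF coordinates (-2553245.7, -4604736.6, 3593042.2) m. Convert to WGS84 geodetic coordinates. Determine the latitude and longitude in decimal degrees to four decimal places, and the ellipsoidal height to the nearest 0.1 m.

λ = atan2(Y, X) = -119.00759997°; p = √(X²+Y²) = 5265231.5 m.
Bowring's method on WGS84 (a = 6378137 m, b = 6356752.314 m) gives φ = 34.48930037°, h = 3052.522 m.

lat 34.4893°, lon -119.0076°, h 3052.5 m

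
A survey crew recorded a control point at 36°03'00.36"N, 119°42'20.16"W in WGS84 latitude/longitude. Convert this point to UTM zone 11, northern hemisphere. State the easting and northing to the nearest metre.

Zone 11 central meridian λ₀ = 6×11 − 183 = -117°; Δλ = -2.7056°.
Transverse Mercator on WGS84 with k₀ = 0.9996 gives E = 256276.956 m, N = 3992893.244 m.

E 256277 m, N 3992893 m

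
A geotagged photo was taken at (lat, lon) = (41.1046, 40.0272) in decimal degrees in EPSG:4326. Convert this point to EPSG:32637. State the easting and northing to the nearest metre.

E 586253 m, N 4550877 m

Zone 37 central meridian λ₀ = 6×37 − 183 = 39°; Δλ = +1.0272°.
Transverse Mercator on WGS84 with k₀ = 0.9996 gives E = 586253.011 m, N = 4550877.101 m.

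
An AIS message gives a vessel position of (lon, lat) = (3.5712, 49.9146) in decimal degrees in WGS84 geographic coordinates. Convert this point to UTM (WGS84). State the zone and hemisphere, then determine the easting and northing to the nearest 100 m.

Zone 31N: E 541000 m, N 5529300 m

Longitude 3.5712° lies in the 6° band [0°, 6°), giving zone 31; latitude is north of the equator, so 31N.
Zone 31 central meridian λ₀ = 6×31 − 183 = 3°; Δλ = +0.5712°.
Transverse Mercator on WGS84 with k₀ = 0.9996 gives E = 541008.586 m, N = 5529292.007 m.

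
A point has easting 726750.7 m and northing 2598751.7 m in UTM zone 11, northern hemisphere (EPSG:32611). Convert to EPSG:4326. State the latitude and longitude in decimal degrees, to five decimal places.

Zone 11N: λ₀ = -117°, k₀ = 0.9996, false easting 500000 m.
Meridian distance M = (N − FN)/k₀ = 2599791.6 m.
Inverse transverse Mercator on WGS84 gives φ = 23.48310042°, λ = -114.77980009°.

lat 23.48310°, lon -114.77980°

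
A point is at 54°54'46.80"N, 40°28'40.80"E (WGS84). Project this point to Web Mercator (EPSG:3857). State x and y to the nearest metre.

Web Mercator is spherical with R = a = 6378137 m.
x = R·λ = 6378137 × 0.706474375 = 4505990.348 m.
y = R·ln tan(π/4 + φ/2) = 6378137 × 1.151590106 = 7344999.462 m.

x 4505990 m, y 7344999 m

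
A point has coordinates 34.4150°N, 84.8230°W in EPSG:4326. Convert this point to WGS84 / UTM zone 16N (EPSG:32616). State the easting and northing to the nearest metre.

E 700076 m, N 3810321 m

Zone 16 central meridian λ₀ = 6×16 − 183 = -87°; Δλ = +2.1770°.
Transverse Mercator on WGS84 with k₀ = 0.9996 gives E = 700075.818 m, N = 3810320.802 m.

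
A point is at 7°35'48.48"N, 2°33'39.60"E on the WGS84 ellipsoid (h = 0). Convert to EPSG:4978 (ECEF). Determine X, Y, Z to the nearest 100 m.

X 6316200 m, Y 282500 m, Z 837600 m

WGS84: a = 6378137 m, e² = 0.006694380; N(φ) = a/√(1−e²sin²φ) = 6378510.149 m.
X = (N+h)·cosφ·cosλ = 6316210.651 m; Y = (N+h)·cosφ·sinλ = 282509.406 m; Z = (N(1−e²)+h)·sinφ = 837600.606 m.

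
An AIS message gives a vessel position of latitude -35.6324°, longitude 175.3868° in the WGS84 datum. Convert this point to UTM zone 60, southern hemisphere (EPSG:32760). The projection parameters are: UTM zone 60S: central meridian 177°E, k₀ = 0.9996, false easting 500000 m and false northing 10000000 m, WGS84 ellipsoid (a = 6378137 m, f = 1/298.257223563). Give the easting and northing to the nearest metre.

Zone 60 central meridian λ₀ = 6×60 − 183 = 177°; Δλ = -1.6132°.
Transverse Mercator on WGS84 with k₀ = 0.9996 gives E = 353928.111 m, N = 6055624.316 m.

E 353928 m, N 6055624 m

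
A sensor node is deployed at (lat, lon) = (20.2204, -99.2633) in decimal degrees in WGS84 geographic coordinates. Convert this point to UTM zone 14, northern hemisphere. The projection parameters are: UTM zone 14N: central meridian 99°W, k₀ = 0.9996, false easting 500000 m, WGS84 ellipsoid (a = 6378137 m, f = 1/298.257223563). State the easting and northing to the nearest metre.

E 472496 m, N 2235893 m

Zone 14 central meridian λ₀ = 6×14 − 183 = -99°; Δλ = -0.2633°.
Transverse Mercator on WGS84 with k₀ = 0.9996 gives E = 472495.906 m, N = 2235892.920 m.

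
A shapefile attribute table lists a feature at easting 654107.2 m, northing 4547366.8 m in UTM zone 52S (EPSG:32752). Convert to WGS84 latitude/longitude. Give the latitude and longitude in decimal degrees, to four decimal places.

lat -49.2071°, lon 131.1158°

Zone 52S: λ₀ = 129°, k₀ = 0.9996, false easting 500000 m, false northing 10000000 m.
Meridian distance M = (N − FN)/k₀ = -5454815.1 m.
Inverse transverse Mercator on WGS84 gives φ = -49.20710029°, λ = 131.11579973°.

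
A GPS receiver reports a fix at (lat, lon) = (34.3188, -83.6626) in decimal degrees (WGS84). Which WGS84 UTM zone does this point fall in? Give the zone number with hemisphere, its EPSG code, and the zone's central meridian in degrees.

Zone 17N (EPSG:32617), central meridian -81°

UTM zone = ⌊(λ + 180)/6⌋ + 1; -83.6626° ∈ [-84°, -78°) → zone 17.
Hemisphere: N (φ ≥ 0).
Central meridian λ₀ = 6×17 − 183 = -81°.
EPSG code: 32617.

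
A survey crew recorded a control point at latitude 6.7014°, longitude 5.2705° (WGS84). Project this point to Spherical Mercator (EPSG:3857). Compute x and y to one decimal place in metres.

x 586709.4 m, y 747703.1 m

Web Mercator is spherical with R = a = 6378137 m.
x = R·λ = 6378137 × 0.091987578 = 586709.376 m.
y = R·ln tan(π/4 + φ/2) = 6378137 × 0.117229082 = 747703.147 m.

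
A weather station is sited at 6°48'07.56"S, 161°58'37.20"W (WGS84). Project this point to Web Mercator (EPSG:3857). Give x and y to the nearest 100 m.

x -18031200 m, y -759000 m

Web Mercator is spherical with R = a = 6378137 m.
x = R·λ = 6378137 × -2.827031963 = -18031197.160 m.
y = R·ln tan(π/4 + φ/2) = 6378137 × -0.118998903 = -758991.306 m.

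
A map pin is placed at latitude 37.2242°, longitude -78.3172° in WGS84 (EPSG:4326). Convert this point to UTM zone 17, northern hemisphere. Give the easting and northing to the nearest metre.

Zone 17 central meridian λ₀ = 6×17 − 183 = -81°; Δλ = +2.6828°.
Transverse Mercator on WGS84 with k₀ = 0.9996 gives E = 738025.843 m, N = 4123116.564 m.

E 738026 m, N 4123117 m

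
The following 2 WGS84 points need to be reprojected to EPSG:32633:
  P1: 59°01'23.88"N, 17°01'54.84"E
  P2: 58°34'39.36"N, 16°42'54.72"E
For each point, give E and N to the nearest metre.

UTM zone 33N: λ₀ = 15°, k₀ = 0.9996.
P1 (59.0233°, 17.0319°) → (616646.981, 6544420.127) m.
P2 (58.5776°, 16.7152°) → (599739.591, 6494293.192) m.

P1: E 616647 m, N 6544420 m; P2: E 599740 m, N 6494293 m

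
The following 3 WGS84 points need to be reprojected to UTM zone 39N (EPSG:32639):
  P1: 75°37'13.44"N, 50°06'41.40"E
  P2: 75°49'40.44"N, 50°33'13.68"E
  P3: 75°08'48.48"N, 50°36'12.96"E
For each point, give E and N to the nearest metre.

UTM zone 39N: λ₀ = 51°, k₀ = 0.9996.
P1 (75.6204°, 50.1115°) → (475370.058, 8393014.021) m.
P2 (75.8279°, 50.5538°) → (487805.387, 8416028.063) m.
P3 (75.1468°, 50.6036°) → (488657.401, 8340023.868) m.

P1: E 475370 m, N 8393014 m; P2: E 487805 m, N 8416028 m; P3: E 488657 m, N 8340024 m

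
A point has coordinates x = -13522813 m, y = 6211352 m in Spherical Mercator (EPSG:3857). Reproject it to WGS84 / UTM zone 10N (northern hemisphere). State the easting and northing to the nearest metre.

Web Mercator inverse (R = 6378137 m) → φ = 48.62430152°, λ = -121.47749602°.
UTM 10N forward: E = 612193.290 m, N = 5386811.220 m.

E 612193 m, N 5386811 m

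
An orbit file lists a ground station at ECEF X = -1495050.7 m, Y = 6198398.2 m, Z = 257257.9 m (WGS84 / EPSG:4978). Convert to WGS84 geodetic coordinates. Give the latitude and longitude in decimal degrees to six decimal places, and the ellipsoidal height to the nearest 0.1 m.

lat 2.326000°, lon 103.560700°, h 3237.8 m

λ = atan2(Y, X) = 103.56070016°; p = √(X²+Y²) = 6376152.2 m.
Bowring's method on WGS84 (a = 6378137 m, b = 6356752.314 m) gives φ = 2.32599955°, h = 3237.795 m.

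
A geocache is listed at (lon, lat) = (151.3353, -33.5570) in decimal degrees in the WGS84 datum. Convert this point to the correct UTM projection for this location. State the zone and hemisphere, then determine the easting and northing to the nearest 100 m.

Longitude 151.3353° lies in the 6° band [150°, 156°), giving zone 56; latitude is south of the equator, so 56S.
Zone 56 central meridian λ₀ = 6×56 − 183 = 153°; Δλ = -1.6647°.
Transverse Mercator on WGS84 with k₀ = 0.9996 gives E = 345466.611 m, N = 6285720.076 m.

Zone 56S: E 345500 m, N 6285700 m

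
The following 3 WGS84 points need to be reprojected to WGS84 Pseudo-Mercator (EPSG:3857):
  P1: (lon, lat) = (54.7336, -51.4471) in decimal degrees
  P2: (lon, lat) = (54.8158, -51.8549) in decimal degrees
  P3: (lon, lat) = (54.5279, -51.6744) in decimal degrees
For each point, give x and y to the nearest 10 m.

P1: x 6092920 m, y -6700760 m; P2: x 6102070 m, y -6773930 m; P3: x 6070020 m, y -6741470 m

Web Mercator: x = R·λ, y = R·ln tan(π/4+φ/2), R = 6378137 m.
P1 (-51.4471°, 54.7336°) → (6092916.481, -6700764.869) m.
P2 (-51.8549°, 54.8158°) → (6102066.943, -6773931.915) m.
P3 (-51.6744°, 54.5279°) → (6070018.062, -6741465.561) m.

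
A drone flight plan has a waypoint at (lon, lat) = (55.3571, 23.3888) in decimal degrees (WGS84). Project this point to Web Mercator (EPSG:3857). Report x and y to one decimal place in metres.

Web Mercator is spherical with R = a = 6378137 m.
x = R·λ = 6378137 × 0.966163659 = 6162324.184 m.
y = R·ln tan(π/4 + φ/2) = 6378137 × 0.420045168 = 2679105.630 m.

x 6162324.2 m, y 2679105.6 m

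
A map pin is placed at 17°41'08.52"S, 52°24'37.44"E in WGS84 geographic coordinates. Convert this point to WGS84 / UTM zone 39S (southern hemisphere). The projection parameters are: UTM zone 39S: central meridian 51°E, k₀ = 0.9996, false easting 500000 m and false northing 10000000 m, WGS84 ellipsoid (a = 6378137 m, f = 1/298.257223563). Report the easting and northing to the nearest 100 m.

E 649600 m, N 8044000 m

Zone 39 central meridian λ₀ = 6×39 − 183 = 51°; Δλ = +1.4104°.
Transverse Mercator on WGS84 with k₀ = 0.9996 gives E = 649583.315 m, N = 8044027.437 m.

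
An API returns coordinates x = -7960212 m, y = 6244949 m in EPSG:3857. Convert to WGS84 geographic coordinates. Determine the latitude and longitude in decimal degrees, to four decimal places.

R = 6378137 m. λ = x/R = -71.50780104°.
φ = 2·arctan(exp(y/R)) − 90° = 2·arctan(2.66211) − 90° = 48.82339988°.

lat 48.8234°, lon -71.5078°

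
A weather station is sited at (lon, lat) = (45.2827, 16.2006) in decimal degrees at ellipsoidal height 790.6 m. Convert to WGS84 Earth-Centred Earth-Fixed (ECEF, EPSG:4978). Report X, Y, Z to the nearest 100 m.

WGS84: a = 6378137 m, e² = 0.006694380; N(φ) = a/√(1−e²sin²φ) = 6379799.478 m.
X = (N+h)·cosφ·cosλ = 4311170.131 m; Y = (N+h)·cosφ·sinλ = 4353924.451 m; Z = (N(1−e²)+h)·sinφ = 1768276.242 m.

X 4311200 m, Y 4353900 m, Z 1768300 m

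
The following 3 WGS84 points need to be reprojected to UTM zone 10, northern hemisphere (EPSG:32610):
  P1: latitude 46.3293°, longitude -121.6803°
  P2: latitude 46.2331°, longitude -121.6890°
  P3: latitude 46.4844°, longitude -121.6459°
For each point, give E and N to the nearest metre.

P1: E 601579 m, N 5131482 m; P2: E 601086 m, N 5120782 m; P3: E 603932 m, N 5148761 m

UTM zone 10N: λ₀ = -123°, k₀ = 0.9996.
P1 (46.3293°, -121.6803°) → (601579.120, 5131482.283) m.
P2 (46.2331°, -121.6890°) → (601086.269, 5120782.274) m.
P3 (46.4844°, -121.6459°) → (603931.875, 5148760.655) m.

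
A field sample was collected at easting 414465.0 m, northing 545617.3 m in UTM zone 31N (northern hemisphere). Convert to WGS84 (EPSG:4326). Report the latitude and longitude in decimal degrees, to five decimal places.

Zone 31N: λ₀ = 3°, k₀ = 0.9996, false easting 500000 m.
Meridian distance M = (N − FN)/k₀ = 545835.6 m.
Inverse transverse Mercator on WGS84 gives φ = 4.93580015°, λ = 2.22849970°.

lat 4.93580°, lon 2.22850°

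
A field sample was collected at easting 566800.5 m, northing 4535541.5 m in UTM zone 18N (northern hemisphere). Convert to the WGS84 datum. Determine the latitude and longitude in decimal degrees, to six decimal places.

lat 40.968300°, lon -74.206100°

Zone 18N: λ₀ = -75°, k₀ = 0.9996, false easting 500000 m.
Meridian distance M = (N − FN)/k₀ = 4537356.4 m.
Inverse transverse Mercator on WGS84 gives φ = 40.96829989°, λ = -74.20609987°.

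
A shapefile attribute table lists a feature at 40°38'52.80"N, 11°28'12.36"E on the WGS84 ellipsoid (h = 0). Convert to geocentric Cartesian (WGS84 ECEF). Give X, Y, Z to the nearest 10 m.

X 4749360 m, Y 963690 m, Z 4132840 m

WGS84: a = 6378137 m, e² = 0.006694380; N(φ) = a/√(1−e²sin²φ) = 6387215.406 m.
X = (N+h)·cosφ·cosλ = 4749361.185 m; Y = (N+h)·cosφ·sinλ = 963687.666 m; Z = (N(1−e²)+h)·sinφ = 4132843.180 m.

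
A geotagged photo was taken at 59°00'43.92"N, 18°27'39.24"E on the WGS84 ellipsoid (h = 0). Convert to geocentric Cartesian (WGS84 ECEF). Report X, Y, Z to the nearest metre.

WGS84: a = 6378137 m, e² = 0.006694380; N(φ) = a/√(1−e²sin²φ) = 6393884.899 m.
X = (N+h)·cosφ·cosλ = 3122524.438 m; Y = (N+h)·cosφ·sinλ = 1042413.157 m; Z = (N(1−e²)+h)·sinφ = 5444636.028 m.

X 3122524 m, Y 1042413 m, Z 5444636 m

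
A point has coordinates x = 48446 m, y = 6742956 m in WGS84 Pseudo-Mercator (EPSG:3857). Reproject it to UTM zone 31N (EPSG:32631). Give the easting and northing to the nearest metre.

E 322696 m, N 5728863 m

Web Mercator inverse (R = 6378137 m) → φ = 51.68270206°, λ = 0.43519782°.
UTM 31N forward: E = 322696.443 m, N = 5728862.900 m.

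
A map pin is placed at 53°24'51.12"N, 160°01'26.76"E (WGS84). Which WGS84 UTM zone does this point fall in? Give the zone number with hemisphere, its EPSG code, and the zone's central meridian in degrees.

Zone 57N (EPSG:32657), central meridian 159°

UTM zone = ⌊(λ + 180)/6⌋ + 1; 160.0241° ∈ [156°, 162°) → zone 57.
Hemisphere: N (φ ≥ 0).
Central meridian λ₀ = 6×57 − 183 = 159°.
EPSG code: 32657.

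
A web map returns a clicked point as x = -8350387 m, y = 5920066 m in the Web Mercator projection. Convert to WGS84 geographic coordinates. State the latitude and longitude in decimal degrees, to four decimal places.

lat 46.8650°, lon -75.0128°

R = 6378137 m. λ = x/R = -75.01280270°.
φ = 2·arctan(exp(y/R)) − 90° = 2·arctan(2.52990) − 90° = 46.86499750°.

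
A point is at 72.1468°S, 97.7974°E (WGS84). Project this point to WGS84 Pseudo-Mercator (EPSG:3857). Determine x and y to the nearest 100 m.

x 10886800 m, y -11806300 m

Web Mercator is spherical with R = a = 6378137 m.
x = R·λ = 6378137 × 1.706886630 = 10886756.769 m.
y = R·ln tan(π/4 + φ/2) = 6378137 × -1.851054177 = -11806277.135 m.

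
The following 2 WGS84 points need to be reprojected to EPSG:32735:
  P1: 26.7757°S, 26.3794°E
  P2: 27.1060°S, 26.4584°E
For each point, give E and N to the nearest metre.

P1: E 438305 m, N 7038257 m; P2: E 446315 m, N 7001709 m

UTM zone 35S: λ₀ = 27°, k₀ = 0.9996.
P1 (-26.7757°, 26.3794°) → (438304.639, 7038257.123) m.
P2 (-27.1060°, 26.4584°) → (446315.058, 7001708.581) m.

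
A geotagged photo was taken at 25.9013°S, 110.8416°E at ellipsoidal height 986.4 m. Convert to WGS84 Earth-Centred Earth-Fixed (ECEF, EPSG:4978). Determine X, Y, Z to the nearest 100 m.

WGS84: a = 6378137 m, e² = 0.006694380; N(φ) = a/√(1−e²sin²φ) = 6382214.556 m.
X = (N+h)·cosφ·cosλ = -2042919.100 m; Y = (N+h)·cosφ·sinλ = 5366282.322 m; Z = (N(1−e²)+h)·sinφ = -2769660.660 m.

X -2042900 m, Y 5366300 m, Z -2769700 m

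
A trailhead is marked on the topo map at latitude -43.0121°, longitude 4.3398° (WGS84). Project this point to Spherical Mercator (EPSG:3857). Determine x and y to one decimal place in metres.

Web Mercator is spherical with R = a = 6378137 m.
x = R·λ = 6378137 × 0.075743799 = 483104.326 m.
y = R·ln tan(π/4 + φ/2) = 6378137 × -0.833129450 = -5313813.772 m.

x 483104.3 m, y -5313813.8 m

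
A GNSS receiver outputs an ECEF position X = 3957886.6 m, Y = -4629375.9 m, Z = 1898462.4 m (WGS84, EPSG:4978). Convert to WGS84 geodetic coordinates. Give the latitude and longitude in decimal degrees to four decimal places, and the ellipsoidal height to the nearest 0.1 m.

lat 17.4219°, lon -49.4712°, h 3432.1 m

λ = atan2(Y, X) = -49.47120051°; p = √(X²+Y²) = 6090647.5 m.
Bowring's method on WGS84 (a = 6378137 m, b = 6356752.314 m) gives φ = 17.42189971°, h = 3432.095 m.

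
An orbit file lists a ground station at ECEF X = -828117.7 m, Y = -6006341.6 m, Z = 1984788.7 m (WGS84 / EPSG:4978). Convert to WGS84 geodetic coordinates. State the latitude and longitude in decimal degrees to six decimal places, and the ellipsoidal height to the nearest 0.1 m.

lat 18.240000°, lon -97.850100°, h 3699.6 m

λ = atan2(Y, X) = -97.85010044°; p = √(X²+Y²) = 6063160.8 m.
Bowring's method on WGS84 (a = 6378137 m, b = 6356752.314 m) gives φ = 18.24000014°, h = 3699.610 m.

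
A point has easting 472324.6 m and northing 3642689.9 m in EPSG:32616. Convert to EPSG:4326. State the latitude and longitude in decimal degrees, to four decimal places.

lat 32.9221°, lon -87.2960°

Zone 16N: λ₀ = -87°, k₀ = 0.9996, false easting 500000 m.
Meridian distance M = (N − FN)/k₀ = 3644147.6 m.
Inverse transverse Mercator on WGS84 gives φ = 32.92210045°, λ = -87.29599988°.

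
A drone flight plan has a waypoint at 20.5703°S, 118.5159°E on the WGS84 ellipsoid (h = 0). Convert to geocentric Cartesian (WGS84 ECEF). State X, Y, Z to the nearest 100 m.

X -2852000 m, Y 5249200 m, Z -2226900 m

WGS84: a = 6378137 m, e² = 0.006694380; N(φ) = a/√(1−e²sin²φ) = 6380774.176 m.
X = (N+h)·cosφ·cosλ = -2851978.163 m; Y = (N+h)·cosφ·sinλ = 5249216.004 m; Z = (N(1−e²)+h)·sinφ = -2226917.431 m.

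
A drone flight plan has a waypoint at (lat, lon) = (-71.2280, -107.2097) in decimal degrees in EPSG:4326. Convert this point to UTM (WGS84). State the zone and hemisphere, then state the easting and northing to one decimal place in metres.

Longitude -107.2097° lies in the 6° band [-108°, -102°), giving zone 13; latitude is south of the equator, so 13S.
Zone 13 central meridian λ₀ = 6×13 − 183 = -105°; Δλ = -2.2097°.
Transverse Mercator on WGS84 with k₀ = 0.9996 gives E = 420650.792 m, N = 2095725.194 m.

Zone 13S: E 420650.8 m, N 2095725.2 m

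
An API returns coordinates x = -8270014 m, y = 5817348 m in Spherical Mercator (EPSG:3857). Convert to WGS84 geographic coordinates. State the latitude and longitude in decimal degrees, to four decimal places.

lat 46.2304°, lon -74.2908°

R = 6378137 m. λ = x/R = -74.29079976°.
φ = 2·arctan(exp(y/R)) − 90° = 2·arctan(2.48949) − 90° = 46.23039895°.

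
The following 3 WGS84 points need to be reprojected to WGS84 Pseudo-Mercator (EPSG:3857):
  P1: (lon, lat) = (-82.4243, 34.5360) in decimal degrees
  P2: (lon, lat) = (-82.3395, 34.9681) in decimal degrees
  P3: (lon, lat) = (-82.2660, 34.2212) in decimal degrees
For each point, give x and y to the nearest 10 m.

Web Mercator: x = R·λ, y = R·ln tan(π/4+φ/2), R = 6378137 m.
P1 (34.5360°, -82.4243°) → (-9175431.105, 4101002.819) m.
P2 (34.9681°, -82.3395°) → (-9165991.212, 4159546.906) m.
P3 (34.2212°, -82.2660°) → (-9157809.230, 4058542.596) m.

P1: x -9175430 m, y 4101000 m; P2: x -9165990 m, y 4159550 m; P3: x -9157810 m, y 4058540 m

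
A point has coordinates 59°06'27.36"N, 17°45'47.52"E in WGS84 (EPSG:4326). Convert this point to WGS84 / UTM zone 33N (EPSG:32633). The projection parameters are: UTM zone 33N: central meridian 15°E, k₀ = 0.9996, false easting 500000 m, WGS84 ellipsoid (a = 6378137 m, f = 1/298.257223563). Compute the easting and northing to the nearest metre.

E 658228 m, N 6555309 m

Zone 33 central meridian λ₀ = 6×33 − 183 = 15°; Δλ = +2.7632°.
Transverse Mercator on WGS84 with k₀ = 0.9996 gives E = 658227.654 m, N = 6555308.546 m.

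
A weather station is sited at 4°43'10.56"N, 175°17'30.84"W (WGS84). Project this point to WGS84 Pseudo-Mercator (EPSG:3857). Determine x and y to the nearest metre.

Web Mercator is spherical with R = a = 6378137 m.
x = R·λ = 6378137 × -3.059420807 = -19513405.048 m.
y = R·ln tan(π/4 + φ/2) = 6378137 × 0.082465871 = 525978.621 m.

x -19513405 m, y 525979 m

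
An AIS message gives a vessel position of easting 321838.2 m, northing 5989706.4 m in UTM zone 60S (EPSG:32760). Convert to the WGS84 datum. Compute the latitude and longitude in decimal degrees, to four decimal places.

Zone 60S: λ₀ = 177°, k₀ = 0.9996, false easting 500000 m, false northing 10000000 m.
Meridian distance M = (N − FN)/k₀ = -4011898.4 m.
Inverse transverse Mercator on WGS84 gives φ = -36.22109986°, λ = 175.01779978°.

lat -36.2211°, lon 175.0178°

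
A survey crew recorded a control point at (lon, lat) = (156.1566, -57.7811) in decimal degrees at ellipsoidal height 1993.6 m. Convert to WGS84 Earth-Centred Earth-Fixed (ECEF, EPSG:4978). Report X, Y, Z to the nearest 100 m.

X -3118800 m, Y 1378400 m, Z -5374500 m

WGS84: a = 6378137 m, e² = 0.006694380; N(φ) = a/√(1−e²sin²φ) = 6393472.462 m.
X = (N+h)·cosφ·cosλ = -3118765.372 m; Y = (N+h)·cosφ·sinλ = 1378362.297 m; Z = (N(1−e²)+h)·sinφ = -5374465.371 m.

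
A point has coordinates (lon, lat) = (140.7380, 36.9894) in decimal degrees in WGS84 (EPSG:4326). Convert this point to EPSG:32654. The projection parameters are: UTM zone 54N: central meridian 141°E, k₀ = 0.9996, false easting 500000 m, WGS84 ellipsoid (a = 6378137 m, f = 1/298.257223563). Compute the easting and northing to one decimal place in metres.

Zone 54 central meridian λ₀ = 6×54 − 183 = 141°; Δλ = -0.2620°.
Transverse Mercator on WGS84 with k₀ = 0.9996 gives E = 476685.012 m, N = 4093728.552 m.

E 476685.0 m, N 4093728.6 m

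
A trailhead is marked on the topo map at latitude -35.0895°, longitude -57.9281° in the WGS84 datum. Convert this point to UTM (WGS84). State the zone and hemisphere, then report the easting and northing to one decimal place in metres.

Longitude -57.9281° lies in the 6° band [-60°, -54°), giving zone 21; latitude is south of the equator, so 21S.
Zone 21 central meridian λ₀ = 6×21 − 183 = -57°; Δλ = -0.9281°.
Transverse Mercator on WGS84 with k₀ = 0.9996 gives E = 415400.393 m, N = 6116637.747 m.

Zone 21S: E 415400.4 m, N 6116637.7 m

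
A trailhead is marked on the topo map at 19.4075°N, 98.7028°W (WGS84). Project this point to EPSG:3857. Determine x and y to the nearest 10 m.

Web Mercator is spherical with R = a = 6378137 m.
x = R·λ = 6378137 × -1.722688841 = -10987545.436 m.
y = R·ln tan(π/4 + φ/2) = 6378137 × 0.345394225 = 2202971.684 m.

x -10987550 m, y 2202970 m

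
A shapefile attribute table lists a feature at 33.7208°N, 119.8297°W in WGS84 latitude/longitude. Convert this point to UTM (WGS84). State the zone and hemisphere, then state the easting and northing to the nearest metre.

Longitude -119.8297° lies in the 6° band [-120°, -114°), giving zone 11; latitude is north of the equator, so 11N.
Zone 11 central meridian λ₀ = 6×11 − 183 = -117°; Δλ = -2.8297°.
Transverse Mercator on WGS84 with k₀ = 0.9996 gives E = 237790.290 m, N = 3734795.843 m.

Zone 11N: E 237790 m, N 3734796 m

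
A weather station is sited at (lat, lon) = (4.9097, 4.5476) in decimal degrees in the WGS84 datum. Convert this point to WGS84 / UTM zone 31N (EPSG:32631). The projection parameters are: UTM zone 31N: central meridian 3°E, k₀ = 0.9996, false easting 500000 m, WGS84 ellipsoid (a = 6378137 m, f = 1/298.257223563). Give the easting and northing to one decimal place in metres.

Zone 31 central meridian λ₀ = 6×31 − 183 = 3°; Δλ = +1.5476°.
Transverse Mercator on WGS84 with k₀ = 0.9996 gives E = 671602.174 m, N = 542881.071 m.

E 671602.2 m, N 542881.1 m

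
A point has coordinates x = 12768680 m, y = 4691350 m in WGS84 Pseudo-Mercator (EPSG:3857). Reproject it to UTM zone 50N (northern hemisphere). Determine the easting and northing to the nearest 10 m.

Web Mercator inverse (R = 6378137 m) → φ = 38.78800192°, λ = 114.70300402°.
UTM 50N forward: E = 300495.297 m, N = 4295757.296 m.

E 300500 m, N 4295760 m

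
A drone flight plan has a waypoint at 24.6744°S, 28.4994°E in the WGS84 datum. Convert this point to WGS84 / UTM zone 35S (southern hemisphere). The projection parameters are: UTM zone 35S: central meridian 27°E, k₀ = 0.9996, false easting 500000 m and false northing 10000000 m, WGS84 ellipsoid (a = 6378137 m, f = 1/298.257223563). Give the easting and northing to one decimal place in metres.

Zone 35 central meridian λ₀ = 6×35 − 183 = 27°; Δλ = +1.4994°.
Transverse Mercator on WGS84 with k₀ = 0.9996 gives E = 651711.677 m, N = 7270275.859 m.

E 651711.7 m, N 7270275.9 m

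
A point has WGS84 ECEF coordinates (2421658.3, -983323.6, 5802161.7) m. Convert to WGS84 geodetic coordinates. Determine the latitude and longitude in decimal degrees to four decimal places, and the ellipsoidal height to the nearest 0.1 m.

λ = atan2(Y, X) = -22.09979962°; p = √(X²+Y²) = 2613685.9 m.
Bowring's method on WGS84 (a = 6378137 m, b = 6356752.314 m) gives φ = 65.89369976°, h = 3336.268 m.

lat 65.8937°, lon -22.0998°, h 3336.3 m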